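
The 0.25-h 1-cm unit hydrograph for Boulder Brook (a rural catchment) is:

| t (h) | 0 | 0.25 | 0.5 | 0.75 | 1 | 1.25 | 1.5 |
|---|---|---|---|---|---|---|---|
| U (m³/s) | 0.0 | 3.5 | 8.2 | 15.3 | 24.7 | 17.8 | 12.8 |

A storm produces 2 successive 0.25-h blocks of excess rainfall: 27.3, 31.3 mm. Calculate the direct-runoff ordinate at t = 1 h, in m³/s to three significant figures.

Q ≈ 115 m³/s

By discrete convolution, Q_j = Σ (P_i / 10 mm) · U_{j−i}.
At t = 1 h (j=4): Q = (27.3/10)·24.7 + (31.3/10)·15.3 = 115 m³/s.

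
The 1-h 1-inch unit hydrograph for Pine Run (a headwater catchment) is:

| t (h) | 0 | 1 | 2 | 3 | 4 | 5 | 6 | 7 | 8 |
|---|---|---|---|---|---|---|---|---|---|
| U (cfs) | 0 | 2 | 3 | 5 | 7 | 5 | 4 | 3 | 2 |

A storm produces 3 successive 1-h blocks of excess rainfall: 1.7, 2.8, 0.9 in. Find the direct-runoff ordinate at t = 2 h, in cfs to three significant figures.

By discrete convolution, Q_j = Σ (P_i / 1 in) · U_{j−i}.
At t = 2 h (j=2): Q = (1.7/1)·3 + (2.8/1)·2 + (0.9/1)·0 = 10.7 cfs.

Q ≈ 10.7 cfs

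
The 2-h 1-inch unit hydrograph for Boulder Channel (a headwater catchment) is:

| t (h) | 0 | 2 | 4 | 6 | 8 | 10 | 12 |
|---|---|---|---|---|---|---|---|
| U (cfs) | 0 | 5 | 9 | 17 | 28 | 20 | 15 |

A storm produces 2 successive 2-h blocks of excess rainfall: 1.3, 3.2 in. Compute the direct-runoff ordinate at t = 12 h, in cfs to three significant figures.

By discrete convolution, Q_j = Σ (P_i / 1 in) · U_{j−i}.
At t = 12 h (j=6): Q = (1.3/1)·15 + (3.2/1)·20 = 83.5 cfs.

Q ≈ 83.5 cfs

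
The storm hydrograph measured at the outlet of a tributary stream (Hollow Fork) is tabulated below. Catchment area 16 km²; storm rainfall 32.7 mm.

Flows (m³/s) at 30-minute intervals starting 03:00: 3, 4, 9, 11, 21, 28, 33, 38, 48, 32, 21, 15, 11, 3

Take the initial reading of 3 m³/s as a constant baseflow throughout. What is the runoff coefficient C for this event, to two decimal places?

ΣQ_DR = 235.0 m³/s; V = ΣQ_DR·Δt = 4.230 × 10^5 m³.
Runoff depth d = V / A = 26.44 mm.
C = d / P = 26.44 / 32.7 = 0.81.

C ≈ 0.81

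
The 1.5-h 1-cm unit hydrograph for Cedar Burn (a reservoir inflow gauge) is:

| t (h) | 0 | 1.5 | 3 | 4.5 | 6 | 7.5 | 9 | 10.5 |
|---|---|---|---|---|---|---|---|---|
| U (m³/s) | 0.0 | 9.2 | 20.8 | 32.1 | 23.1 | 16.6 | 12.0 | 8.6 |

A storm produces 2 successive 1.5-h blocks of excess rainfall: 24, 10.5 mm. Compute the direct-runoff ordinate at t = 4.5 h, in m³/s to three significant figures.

By discrete convolution, Q_j = Σ (P_i / 10 mm) · U_{j−i}.
At t = 4.5 h (j=3): Q = (24/10)·32.1 + (10.5/10)·20.8 = 98.9 m³/s.

Q ≈ 98.9 m³/s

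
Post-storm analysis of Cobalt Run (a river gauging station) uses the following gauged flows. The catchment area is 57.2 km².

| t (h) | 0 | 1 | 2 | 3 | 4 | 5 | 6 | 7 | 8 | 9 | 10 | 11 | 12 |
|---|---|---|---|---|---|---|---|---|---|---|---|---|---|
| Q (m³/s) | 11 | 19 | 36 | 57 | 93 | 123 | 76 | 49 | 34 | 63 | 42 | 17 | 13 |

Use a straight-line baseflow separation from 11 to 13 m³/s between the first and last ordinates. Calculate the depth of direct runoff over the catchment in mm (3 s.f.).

Direct runoff: 0.00, 7.83, 24.67, 45.50, 81.33, 111.17, 64.00, 36.83, 21.67, 50.50, 29.33, 4.17, 0.00 m³/s; ΣQ_DR = 477.0 m³/s.
V = ΣQ_DR · Δt = 477.0 × 3600 s = 1.717 × 10^6 m³.
Over A = 57.2 km², depth = V / A = 30.0 mm.

d ≈ 30.0 mm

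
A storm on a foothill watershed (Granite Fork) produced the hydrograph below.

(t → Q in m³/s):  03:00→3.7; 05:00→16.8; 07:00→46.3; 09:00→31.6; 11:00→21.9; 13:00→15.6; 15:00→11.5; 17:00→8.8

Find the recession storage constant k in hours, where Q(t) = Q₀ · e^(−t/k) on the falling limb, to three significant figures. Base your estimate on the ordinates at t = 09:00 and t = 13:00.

On the falling limb, Q drops from 31.6 to 15.6 m³/s between t = 09:00 and t = 13:00 (Δt = 4 h).
k = −Δt / ln(Q₂/Q₁) = −4 / ln(15.6/31.6) = 5.67 h.

k ≈ 5.67 h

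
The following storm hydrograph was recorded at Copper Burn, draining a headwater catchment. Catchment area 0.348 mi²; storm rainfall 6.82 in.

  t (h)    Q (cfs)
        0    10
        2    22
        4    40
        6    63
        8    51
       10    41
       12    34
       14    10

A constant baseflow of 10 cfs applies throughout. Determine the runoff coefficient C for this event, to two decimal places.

ΣQ_DR = 191.0 cfs; V = ΣQ_DR·Δt = 1.375 × 10^6 ft³.
Runoff depth d = V / A = 1.701 in.
C = d / P = 1.701 / 6.82 = 0.25.

C ≈ 0.25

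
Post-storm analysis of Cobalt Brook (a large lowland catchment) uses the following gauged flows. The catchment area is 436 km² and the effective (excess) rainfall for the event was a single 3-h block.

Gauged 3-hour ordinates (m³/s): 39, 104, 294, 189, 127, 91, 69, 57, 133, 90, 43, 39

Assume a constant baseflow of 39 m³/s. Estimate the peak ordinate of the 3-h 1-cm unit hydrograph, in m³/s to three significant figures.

Direct runoff: 0.0, 65.0, 255.0, 150.0, 88.0, 52.0, 30.0, 18.0, 94.0, 51.0, 4.0, 0.0 m³/s; ΣQ_DR = 807.0 m³/s, peak = 255.0 m³/s.
Runoff depth d = ΣQ_DR·Δt / A = 807.0 × 10800 / (436 km²) = 19.99 mm.
The 1-cm UH is the DRH scaled by (10 mm)/d, so U_p = 255.0 × 10/19.99 = 128 m³/s.

U_p ≈ 128 m³/s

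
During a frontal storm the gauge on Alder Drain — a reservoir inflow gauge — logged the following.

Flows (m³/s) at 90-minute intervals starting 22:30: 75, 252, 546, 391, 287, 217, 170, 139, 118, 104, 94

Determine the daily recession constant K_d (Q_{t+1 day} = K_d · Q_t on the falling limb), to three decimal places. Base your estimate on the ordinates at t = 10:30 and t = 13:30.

Between t = 10:30 and t = 13:30 the flow falls from 118 to 94 m³/s over 2×1.5 h = 3 h.
Per-interval ratio K = (94/118)^(1/2) = 0.8925; K_d = K^(24/1.5) = 0.162.

K_d ≈ 0.162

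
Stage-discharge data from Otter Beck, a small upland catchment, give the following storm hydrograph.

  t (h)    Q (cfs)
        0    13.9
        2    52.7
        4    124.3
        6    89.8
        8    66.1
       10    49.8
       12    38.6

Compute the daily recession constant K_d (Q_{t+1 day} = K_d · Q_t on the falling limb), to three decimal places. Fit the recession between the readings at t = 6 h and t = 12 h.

K_d ≈ 0.034

Between t = 6 h and t = 12 h the flow falls from 89.8 to 38.6 cfs over 3×2 h = 6 h.
Per-interval ratio K = (38.6/89.8)^(1/3) = 0.7547; K_d = K^(24/2) = 0.034.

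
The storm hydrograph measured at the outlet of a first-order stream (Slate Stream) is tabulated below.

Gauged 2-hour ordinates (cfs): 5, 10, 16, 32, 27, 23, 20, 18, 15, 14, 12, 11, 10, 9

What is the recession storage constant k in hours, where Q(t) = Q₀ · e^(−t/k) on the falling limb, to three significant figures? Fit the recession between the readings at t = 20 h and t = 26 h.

k ≈ 20.9 h

On the falling limb, Q drops from 12 to 9 cfs between t = 20 h and t = 26 h (Δt = 6 h).
k = −Δt / ln(Q₂/Q₁) = −6 / ln(9/12) = 20.9 h.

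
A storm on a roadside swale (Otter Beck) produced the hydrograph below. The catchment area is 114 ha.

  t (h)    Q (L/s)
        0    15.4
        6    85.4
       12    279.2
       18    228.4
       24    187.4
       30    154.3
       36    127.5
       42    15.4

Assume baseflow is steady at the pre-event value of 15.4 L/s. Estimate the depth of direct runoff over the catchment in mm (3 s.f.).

d ≈ 18.4 mm

Direct runoff: 0.0, 70.0, 263.8, 213.0, 172.0, 138.9, 112.1, 0.0 L/s; ΣQ_DR = 969.8 L/s.
V = ΣQ_DR · Δt = 969.8 × 21600 s = 2.095 × 10^7 L.
Over A = 114 ha, depth = V / A = 18.4 mm.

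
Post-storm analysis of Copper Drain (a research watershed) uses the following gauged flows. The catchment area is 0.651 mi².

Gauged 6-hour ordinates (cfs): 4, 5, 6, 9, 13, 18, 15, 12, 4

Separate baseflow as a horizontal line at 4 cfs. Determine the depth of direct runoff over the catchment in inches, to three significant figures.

d ≈ 0.714 in

Direct runoff: 0.0, 1.0, 2.0, 5.0, 9.0, 14.0, 11.0, 8.0, 0.0 cfs; ΣQ_DR = 50.00 cfs.
V = ΣQ_DR · Δt = 50.00 × 21600 s = 1.080 × 10^6 ft³.
Over A = 0.651 mi², depth = V / A = 0.714 in.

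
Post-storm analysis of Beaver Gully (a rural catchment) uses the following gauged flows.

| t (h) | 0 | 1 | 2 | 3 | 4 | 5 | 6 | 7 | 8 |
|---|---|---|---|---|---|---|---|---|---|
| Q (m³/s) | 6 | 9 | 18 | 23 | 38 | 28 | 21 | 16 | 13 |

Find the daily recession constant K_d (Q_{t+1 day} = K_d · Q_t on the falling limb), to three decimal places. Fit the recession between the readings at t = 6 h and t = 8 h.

Between t = 6 h and t = 8 h the flow falls from 21 to 13 m³/s over 2×1 h = 2 h.
Per-interval ratio K = (13/21)^(1/2) = 0.7868; K_d = K^(24/1) = 0.003.

K_d ≈ 0.003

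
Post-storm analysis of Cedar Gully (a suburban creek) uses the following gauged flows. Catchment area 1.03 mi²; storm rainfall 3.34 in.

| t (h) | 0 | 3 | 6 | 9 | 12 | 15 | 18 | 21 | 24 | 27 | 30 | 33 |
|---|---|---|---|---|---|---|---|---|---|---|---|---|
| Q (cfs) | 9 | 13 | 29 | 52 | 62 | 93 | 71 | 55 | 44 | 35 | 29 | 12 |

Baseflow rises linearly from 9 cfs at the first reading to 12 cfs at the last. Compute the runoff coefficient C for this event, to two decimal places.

C ≈ 0.51

ΣQ_DR = 378.0 cfs; V = ΣQ_DR·Δt = 4.082 × 10^6 ft³.
Runoff depth d = V / A = 1.706 in.
C = d / P = 1.706 / 3.34 = 0.51.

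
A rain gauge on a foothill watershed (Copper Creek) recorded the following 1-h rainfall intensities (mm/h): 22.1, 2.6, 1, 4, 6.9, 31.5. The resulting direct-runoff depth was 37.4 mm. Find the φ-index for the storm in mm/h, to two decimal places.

Only the 2 blocks with intensity above φ contribute runoff: 22.1, 31.5 mm/h.
Σ(I−φ)·Δt = d  ⇒  (22.1+31.5 − 2φ)·1 = 37.4
φ = (53.60 − 37.4/1) / 2 = 8.10 mm/h.

φ ≈ 8.10 mm/h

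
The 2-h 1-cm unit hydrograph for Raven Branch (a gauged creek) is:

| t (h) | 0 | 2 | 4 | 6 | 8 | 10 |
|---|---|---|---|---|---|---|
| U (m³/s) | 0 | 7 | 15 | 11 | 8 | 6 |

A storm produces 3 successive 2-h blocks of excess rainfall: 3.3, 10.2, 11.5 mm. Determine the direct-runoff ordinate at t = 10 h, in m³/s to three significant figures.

By discrete convolution, Q_j = Σ (P_i / 10 mm) · U_{j−i}.
At t = 10 h (j=5): Q = (3.3/10)·6 + (10.2/10)·8 + (11.5/10)·11 = 22.8 m³/s.

Q ≈ 22.8 m³/s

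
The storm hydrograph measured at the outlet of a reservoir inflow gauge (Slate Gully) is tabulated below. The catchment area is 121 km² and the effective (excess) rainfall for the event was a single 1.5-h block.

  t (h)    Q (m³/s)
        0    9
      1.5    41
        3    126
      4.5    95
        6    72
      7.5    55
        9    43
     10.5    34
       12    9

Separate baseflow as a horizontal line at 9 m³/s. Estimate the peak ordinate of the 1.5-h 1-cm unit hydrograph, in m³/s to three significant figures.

Direct runoff: 0.0, 32.0, 117.0, 86.0, 63.0, 46.0, 34.0, 25.0, 0.0 m³/s; ΣQ_DR = 403.0 m³/s, peak = 117.0 m³/s.
Runoff depth d = ΣQ_DR·Δt / A = 403.0 × 5400 / (121 km²) = 17.99 mm.
The 1-cm UH is the DRH scaled by (10 mm)/d, so U_p = 117.0 × 10/17.99 = 65.1 m³/s.

U_p ≈ 65.1 m³/s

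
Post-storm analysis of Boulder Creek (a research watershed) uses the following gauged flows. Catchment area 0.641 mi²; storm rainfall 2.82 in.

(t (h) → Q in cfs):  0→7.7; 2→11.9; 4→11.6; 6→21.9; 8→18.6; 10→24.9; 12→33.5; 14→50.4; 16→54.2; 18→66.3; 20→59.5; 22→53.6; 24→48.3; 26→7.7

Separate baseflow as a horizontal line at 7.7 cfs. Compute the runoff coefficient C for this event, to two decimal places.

C ≈ 0.62

ΣQ_DR = 362.3 cfs; V = ΣQ_DR·Δt = 2.609 × 10^6 ft³.
Runoff depth d = V / A = 1.752 in.
C = d / P = 1.752 / 2.82 = 0.62.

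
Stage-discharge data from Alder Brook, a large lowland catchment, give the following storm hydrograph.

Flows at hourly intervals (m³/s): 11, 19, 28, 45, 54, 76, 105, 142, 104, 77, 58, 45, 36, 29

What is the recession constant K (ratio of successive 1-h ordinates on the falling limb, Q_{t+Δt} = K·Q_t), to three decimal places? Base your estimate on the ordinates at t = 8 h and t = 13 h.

Using the recession-limb readings at t = 8 h and t = 13 h: Q falls from 104 to 29 m³/s over 5 intervals.
K = (Q₂/Q₁)^(1/5) = (29/104)^(1/5) = 0.775.

K ≈ 0.775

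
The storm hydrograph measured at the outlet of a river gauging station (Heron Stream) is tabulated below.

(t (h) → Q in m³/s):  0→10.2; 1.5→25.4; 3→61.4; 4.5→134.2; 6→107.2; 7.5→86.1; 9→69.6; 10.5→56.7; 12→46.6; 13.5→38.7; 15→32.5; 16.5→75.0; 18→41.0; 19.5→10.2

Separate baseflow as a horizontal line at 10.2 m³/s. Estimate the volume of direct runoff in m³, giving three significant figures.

V ≈ 3.52 × 10^6 m³

Direct-runoff ordinates (Q − Q_b): 0.0, 15.2, 51.2, 124.0, 97.0, 75.9, 59.4, 46.5, 36.4, 28.5, 22.3, 64.8, 30.8, 0.0 m³/s.
ΣQ_DR = 652.0 m³/s.
With Δt = 1.5 h = 5400 s, V = ΣQ_DR · Δt = 652.0 × 5400 = 3.52 × 10^6 m³.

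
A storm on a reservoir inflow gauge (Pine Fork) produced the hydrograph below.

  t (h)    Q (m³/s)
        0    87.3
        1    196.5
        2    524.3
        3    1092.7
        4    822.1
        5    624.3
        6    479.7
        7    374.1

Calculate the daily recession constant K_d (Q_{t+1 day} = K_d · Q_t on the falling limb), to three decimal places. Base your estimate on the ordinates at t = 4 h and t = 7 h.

K_d ≈ 0.002

Between t = 4 h and t = 7 h the flow falls from 822.1 to 374.1 m³/s over 3×1 h = 3 h.
Per-interval ratio K = (374.1/822.1)^(1/3) = 0.7692; K_d = K^(24/1) = 0.002.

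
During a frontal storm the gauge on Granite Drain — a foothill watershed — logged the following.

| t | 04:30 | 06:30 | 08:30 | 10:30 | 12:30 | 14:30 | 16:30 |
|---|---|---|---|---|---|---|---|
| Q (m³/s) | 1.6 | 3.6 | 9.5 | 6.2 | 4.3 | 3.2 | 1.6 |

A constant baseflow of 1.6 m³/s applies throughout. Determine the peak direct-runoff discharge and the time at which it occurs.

Q_p = 7.9 m³/s at t = 08:30

Subtracting baseflow gives direct-runoff ordinates: 0.0, 2.0, 7.9, 4.6, 2.7, 1.6, 0.0 m³/s.
The maximum is 7.9 m³/s, occurring at the reading for t = 08:30.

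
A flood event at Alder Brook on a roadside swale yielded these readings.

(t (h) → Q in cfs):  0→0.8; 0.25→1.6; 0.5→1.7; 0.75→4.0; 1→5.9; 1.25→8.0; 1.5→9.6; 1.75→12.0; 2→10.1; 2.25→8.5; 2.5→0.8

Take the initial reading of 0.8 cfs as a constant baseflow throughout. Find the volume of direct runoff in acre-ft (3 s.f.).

V ≈ 1.12 acre-ft

Direct-runoff ordinates (Q − Q_b): 0.0, 0.8, 0.9, 3.2, 5.1, 7.2, 8.8, 11.2, 9.3, 7.7, 0.0 cfs.
ΣQ_DR = 54.20 cfs.
With Δt = 0.25 h = 900 s, V = ΣQ_DR · Δt = 54.20 × 900 = 48800 ft³ = 1.12 acre-ft.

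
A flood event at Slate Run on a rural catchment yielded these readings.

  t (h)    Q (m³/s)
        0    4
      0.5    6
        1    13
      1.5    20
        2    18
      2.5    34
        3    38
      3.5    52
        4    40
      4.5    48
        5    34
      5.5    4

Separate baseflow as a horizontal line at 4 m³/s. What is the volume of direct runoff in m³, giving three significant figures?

Direct-runoff ordinates (Q − Q_b): 0.0, 2.0, 9.0, 16.0, 14.0, 30.0, 34.0, 48.0, 36.0, 44.0, 30.0, 0.0 m³/s.
ΣQ_DR = 263.0 m³/s.
With Δt = 0.5 h = 1800 s, V = ΣQ_DR · Δt = 263.0 × 1800 = 4.73 × 10^5 m³.

V ≈ 4.73 × 10^5 m³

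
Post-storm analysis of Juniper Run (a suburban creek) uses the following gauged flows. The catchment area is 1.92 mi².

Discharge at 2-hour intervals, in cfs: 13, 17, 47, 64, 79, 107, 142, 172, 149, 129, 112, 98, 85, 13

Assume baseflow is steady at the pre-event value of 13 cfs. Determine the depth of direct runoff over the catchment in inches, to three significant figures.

d ≈ 1.69 in

Direct runoff: 0.0, 4.0, 34.0, 51.0, 66.0, 94.0, 129.0, 159.0, 136.0, 116.0, 99.0, 85.0, 72.0, 0.0 cfs; ΣQ_DR = 1045 cfs.
V = ΣQ_DR · Δt = 1045 × 7200 s = 7.524 × 10^6 ft³.
Over A = 1.92 mi², depth = V / A = 1.69 in.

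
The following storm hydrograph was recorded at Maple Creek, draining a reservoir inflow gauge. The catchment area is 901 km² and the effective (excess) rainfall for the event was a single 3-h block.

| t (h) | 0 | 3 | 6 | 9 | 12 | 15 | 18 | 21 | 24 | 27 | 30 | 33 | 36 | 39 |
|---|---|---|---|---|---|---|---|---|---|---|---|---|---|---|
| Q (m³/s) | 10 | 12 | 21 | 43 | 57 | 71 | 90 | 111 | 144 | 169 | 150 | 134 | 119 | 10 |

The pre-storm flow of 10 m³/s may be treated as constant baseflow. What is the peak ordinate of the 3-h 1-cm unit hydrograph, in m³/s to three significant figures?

Direct runoff: 0.0, 2.0, 11.0, 33.0, 47.0, 61.0, 80.0, 101.0, 134.0, 159.0, 140.0, 124.0, 109.0, 0.0 m³/s; ΣQ_DR = 1001 m³/s, peak = 159.0 m³/s.
Runoff depth d = ΣQ_DR·Δt / A = 1001 × 10800 / (901 km²) = 12.00 mm.
The 1-cm UH is the DRH scaled by (10 mm)/d, so U_p = 159.0 × 10/12.00 = 133 m³/s.

U_p ≈ 133 m³/s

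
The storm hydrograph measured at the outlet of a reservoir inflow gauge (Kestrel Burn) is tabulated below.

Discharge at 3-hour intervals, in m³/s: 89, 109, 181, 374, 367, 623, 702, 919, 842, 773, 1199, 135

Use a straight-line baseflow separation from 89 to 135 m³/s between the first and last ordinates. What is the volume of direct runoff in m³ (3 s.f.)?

V ≈ 5.37 × 10^7 m³

Direct-runoff ordinates (Q − Q_b): 0.00, 15.82, 83.64, 272.45, 261.27, 513.09, 587.91, 800.73, 719.55, 646.36, 1068.18, 0.00 m³/s.
ΣQ_DR = 4969 m³/s.
With Δt = 3 h = 10800 s, V = ΣQ_DR · Δt = 4969 × 10800 = 5.37 × 10^7 m³.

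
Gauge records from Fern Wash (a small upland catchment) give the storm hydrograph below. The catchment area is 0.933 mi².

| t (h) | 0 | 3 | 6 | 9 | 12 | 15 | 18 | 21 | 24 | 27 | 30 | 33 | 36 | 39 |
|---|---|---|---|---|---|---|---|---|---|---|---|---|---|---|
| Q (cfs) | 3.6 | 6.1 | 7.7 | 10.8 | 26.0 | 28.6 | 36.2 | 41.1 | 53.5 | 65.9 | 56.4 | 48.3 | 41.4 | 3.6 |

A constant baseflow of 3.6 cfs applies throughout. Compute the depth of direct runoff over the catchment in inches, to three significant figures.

Direct runoff: 0.0, 2.5, 4.1, 7.2, 22.4, 25.0, 32.6, 37.5, 49.9, 62.3, 52.8, 44.7, 37.8, 0.0 cfs; ΣQ_DR = 378.8 cfs.
V = ΣQ_DR · Δt = 378.8 × 10800 s = 4.091 × 10^6 ft³.
Over A = 0.933 mi², depth = V / A = 1.89 in.

d ≈ 1.89 in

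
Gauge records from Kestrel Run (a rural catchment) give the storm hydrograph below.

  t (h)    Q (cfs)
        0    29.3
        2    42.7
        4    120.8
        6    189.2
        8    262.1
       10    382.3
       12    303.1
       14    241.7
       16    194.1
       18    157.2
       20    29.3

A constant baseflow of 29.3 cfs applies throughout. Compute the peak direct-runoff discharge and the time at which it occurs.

Subtracting baseflow gives direct-runoff ordinates: 0.0, 13.4, 91.5, 159.9, 232.8, 353.0, 273.8, 212.4, 164.8, 127.9, 0.0 cfs.
The maximum is 353.0 cfs, occurring at the reading for t = 10 h.

Q_p = 353.0 cfs at t = 10 h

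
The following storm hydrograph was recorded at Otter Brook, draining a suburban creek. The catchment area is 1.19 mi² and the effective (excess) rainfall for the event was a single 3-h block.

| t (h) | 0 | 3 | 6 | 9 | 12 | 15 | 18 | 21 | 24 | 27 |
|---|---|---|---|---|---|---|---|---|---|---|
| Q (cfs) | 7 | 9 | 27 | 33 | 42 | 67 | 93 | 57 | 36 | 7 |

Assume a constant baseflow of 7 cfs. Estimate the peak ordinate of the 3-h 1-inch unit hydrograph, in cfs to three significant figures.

Direct runoff: 0.0, 2.0, 20.0, 26.0, 35.0, 60.0, 86.0, 50.0, 29.0, 0.0 cfs; ΣQ_DR = 308.0 cfs, peak = 86.0 cfs.
Runoff depth d = ΣQ_DR·Δt / A = 308.0 × 10800 / (1.19 mi²) = 1.203 in.
The 1-inch UH is the DRH scaled by (1 in)/d, so U_p = 86.0 × 1/1.203 = 71.5 cfs.

U_p ≈ 71.5 cfs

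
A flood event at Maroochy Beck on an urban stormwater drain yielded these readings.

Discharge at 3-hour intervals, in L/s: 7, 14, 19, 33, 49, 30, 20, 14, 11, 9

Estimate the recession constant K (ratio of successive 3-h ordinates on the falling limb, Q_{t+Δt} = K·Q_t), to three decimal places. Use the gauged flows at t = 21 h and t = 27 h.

K ≈ 0.802

Using the recession-limb readings at t = 21 h and t = 27 h: Q falls from 14 to 9 L/s over 2 intervals.
K = (Q₂/Q₁)^(1/2) = (9/14)^(1/2) = 0.802.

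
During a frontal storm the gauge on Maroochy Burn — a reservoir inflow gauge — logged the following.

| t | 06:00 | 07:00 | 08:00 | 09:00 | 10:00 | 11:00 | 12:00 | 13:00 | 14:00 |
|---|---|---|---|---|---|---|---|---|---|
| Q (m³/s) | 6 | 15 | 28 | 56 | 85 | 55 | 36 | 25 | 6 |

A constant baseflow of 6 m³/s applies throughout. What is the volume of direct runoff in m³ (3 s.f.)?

V ≈ 9.29 × 10^5 m³

Direct-runoff ordinates (Q − Q_b): 0.0, 9.0, 22.0, 50.0, 79.0, 49.0, 30.0, 19.0, 0.0 m³/s.
ΣQ_DR = 258.0 m³/s.
With Δt = 1 h = 3600 s, V = ΣQ_DR · Δt = 258.0 × 3600 = 9.29 × 10^5 m³.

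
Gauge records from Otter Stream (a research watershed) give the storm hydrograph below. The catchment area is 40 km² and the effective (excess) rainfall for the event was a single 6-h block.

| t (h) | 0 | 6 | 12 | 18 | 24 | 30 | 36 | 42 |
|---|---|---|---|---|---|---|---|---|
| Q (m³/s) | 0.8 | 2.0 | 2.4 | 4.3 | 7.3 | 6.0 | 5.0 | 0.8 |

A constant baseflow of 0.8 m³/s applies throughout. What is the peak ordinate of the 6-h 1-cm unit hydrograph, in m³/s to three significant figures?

U_p ≈ 5.42 m³/s

Direct runoff: 0.0, 1.2, 1.6, 3.5, 6.5, 5.2, 4.2, 0.0 m³/s; ΣQ_DR = 22.20 m³/s, peak = 6.5 m³/s.
Runoff depth d = ΣQ_DR·Δt / A = 22.20 × 21600 / (40 km²) = 11.99 mm.
The 1-cm UH is the DRH scaled by (10 mm)/d, so U_p = 6.5 × 10/11.99 = 5.42 m³/s.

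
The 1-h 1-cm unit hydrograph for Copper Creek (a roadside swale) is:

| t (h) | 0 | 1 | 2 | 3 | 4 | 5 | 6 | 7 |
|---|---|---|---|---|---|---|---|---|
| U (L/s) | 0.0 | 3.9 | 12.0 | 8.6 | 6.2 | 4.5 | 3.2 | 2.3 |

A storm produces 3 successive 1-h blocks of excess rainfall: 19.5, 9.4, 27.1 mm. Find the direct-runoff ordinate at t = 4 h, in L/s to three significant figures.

By discrete convolution, Q_j = Σ (P_i / 10 mm) · U_{j−i}.
At t = 4 h (j=4): Q = (19.5/10)·6.2 + (9.4/10)·8.6 + (27.1/10)·12.0 = 52.7 L/s.

Q ≈ 52.7 L/s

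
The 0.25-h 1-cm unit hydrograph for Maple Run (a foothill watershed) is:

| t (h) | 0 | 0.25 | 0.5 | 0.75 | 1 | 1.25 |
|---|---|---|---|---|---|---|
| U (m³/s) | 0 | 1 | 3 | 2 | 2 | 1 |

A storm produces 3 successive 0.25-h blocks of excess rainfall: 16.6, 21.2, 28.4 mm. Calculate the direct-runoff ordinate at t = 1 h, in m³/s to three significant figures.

By discrete convolution, Q_j = Σ (P_i / 10 mm) · U_{j−i}.
At t = 1 h (j=4): Q = (16.6/10)·2 + (21.2/10)·2 + (28.4/10)·3 = 16.1 m³/s.

Q ≈ 16.1 m³/s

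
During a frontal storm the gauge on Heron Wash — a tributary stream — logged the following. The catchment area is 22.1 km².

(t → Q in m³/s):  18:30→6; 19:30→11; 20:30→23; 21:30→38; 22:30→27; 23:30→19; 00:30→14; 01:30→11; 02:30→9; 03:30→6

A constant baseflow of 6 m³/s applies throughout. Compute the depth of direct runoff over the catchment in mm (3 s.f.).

Direct runoff: 0.0, 5.0, 17.0, 32.0, 21.0, 13.0, 8.0, 5.0, 3.0, 0.0 m³/s; ΣQ_DR = 104.0 m³/s.
V = ΣQ_DR · Δt = 104.0 × 3600 s = 3.744 × 10^5 m³.
Over A = 22.1 km², depth = V / A = 16.9 mm.

d ≈ 16.9 mm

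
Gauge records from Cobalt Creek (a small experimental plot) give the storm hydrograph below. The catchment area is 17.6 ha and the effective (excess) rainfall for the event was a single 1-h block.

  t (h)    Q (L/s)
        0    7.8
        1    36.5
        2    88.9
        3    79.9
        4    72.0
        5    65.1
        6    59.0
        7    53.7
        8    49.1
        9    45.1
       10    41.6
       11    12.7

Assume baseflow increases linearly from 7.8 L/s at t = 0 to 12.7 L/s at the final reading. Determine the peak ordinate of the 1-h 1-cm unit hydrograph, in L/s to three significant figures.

U_p ≈ 80.3 L/s

Direct runoff: 0.00, 28.25, 80.21, 70.76, 62.42, 55.07, 48.53, 42.78, 37.74, 33.29, 29.35, 0.00 L/s; ΣQ_DR = 488.4 L/s, peak = 80.21 L/s.
Runoff depth d = ΣQ_DR·Δt / A = 488.4 × 3600 / (17.6 ha) = 9.990 mm.
The 1-cm UH is the DRH scaled by (10 mm)/d, so U_p = 80.21 × 10/9.990 = 80.3 L/s.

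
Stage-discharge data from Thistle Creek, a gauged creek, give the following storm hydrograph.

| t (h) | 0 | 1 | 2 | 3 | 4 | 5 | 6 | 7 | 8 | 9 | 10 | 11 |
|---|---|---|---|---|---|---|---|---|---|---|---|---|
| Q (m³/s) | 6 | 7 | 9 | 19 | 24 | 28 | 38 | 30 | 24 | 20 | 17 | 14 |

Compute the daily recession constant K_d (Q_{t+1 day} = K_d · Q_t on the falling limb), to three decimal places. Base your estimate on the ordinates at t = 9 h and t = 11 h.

K_d ≈ 0.014

Between t = 9 h and t = 11 h the flow falls from 20 to 14 m³/s over 2×1 h = 2 h.
Per-interval ratio K = (14/20)^(1/2) = 0.8367; K_d = K^(24/1) = 0.014.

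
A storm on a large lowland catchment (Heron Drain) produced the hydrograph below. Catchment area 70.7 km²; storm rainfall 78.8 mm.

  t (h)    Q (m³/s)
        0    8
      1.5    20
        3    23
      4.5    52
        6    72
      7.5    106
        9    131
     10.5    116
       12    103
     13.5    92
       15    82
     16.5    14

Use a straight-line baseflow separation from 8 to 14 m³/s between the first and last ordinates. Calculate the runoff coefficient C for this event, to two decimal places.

C ≈ 0.67

ΣQ_DR = 687.0 m³/s; V = ΣQ_DR·Δt = 3.710 × 10^6 m³.
Runoff depth d = V / A = 52.47 mm.
C = d / P = 52.47 / 78.8 = 0.67.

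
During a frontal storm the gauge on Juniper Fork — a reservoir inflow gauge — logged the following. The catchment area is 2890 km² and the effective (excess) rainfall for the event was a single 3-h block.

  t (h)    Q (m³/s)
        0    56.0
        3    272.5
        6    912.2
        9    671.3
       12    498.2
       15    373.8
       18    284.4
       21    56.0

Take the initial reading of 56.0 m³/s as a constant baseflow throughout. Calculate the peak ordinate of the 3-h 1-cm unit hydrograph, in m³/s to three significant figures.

Direct runoff: 0.0, 216.5, 856.2, 615.3, 442.2, 317.8, 228.4, 0.0 m³/s; ΣQ_DR = 2676 m³/s, peak = 856.2 m³/s.
Runoff depth d = ΣQ_DR·Δt / A = 2676 × 10800 / (2890 km²) = 10.00 mm.
The 1-cm UH is the DRH scaled by (10 mm)/d, so U_p = 856.2 × 10/10.00 = 856 m³/s.

U_p ≈ 856 m³/s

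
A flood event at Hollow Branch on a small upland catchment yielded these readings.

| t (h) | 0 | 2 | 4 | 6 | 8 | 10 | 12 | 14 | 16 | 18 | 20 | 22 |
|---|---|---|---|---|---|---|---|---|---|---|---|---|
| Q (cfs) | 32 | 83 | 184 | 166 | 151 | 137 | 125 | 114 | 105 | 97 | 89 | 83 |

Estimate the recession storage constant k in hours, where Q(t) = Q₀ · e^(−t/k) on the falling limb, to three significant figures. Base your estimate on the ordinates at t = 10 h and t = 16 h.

On the falling limb, Q drops from 137 to 105 cfs between t = 10 h and t = 16 h (Δt = 6 h).
k = −Δt / ln(Q₂/Q₁) = −6 / ln(105/137) = 22.6 h.

k ≈ 22.6 h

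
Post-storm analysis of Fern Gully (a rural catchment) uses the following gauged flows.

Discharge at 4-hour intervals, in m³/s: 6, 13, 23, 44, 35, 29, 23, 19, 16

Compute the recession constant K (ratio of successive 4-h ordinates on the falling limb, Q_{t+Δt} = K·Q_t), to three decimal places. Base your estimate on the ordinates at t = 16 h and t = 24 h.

K ≈ 0.811

Using the recession-limb readings at t = 16 h and t = 24 h: Q falls from 35 to 23 m³/s over 2 intervals.
K = (Q₂/Q₁)^(1/2) = (23/35)^(1/2) = 0.811.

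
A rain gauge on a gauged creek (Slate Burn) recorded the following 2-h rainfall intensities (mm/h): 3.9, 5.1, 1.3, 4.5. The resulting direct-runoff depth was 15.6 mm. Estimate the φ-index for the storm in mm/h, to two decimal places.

φ ≈ 1.90 mm/h

Only the 3 blocks with intensity above φ contribute runoff: 3.9, 5.1, 4.5 mm/h.
Σ(I−φ)·Δt = d  ⇒  (3.9+5.1+4.5 − 3φ)·2 = 15.6
φ = (13.50 − 15.6/2) / 3 = 1.90 mm/h.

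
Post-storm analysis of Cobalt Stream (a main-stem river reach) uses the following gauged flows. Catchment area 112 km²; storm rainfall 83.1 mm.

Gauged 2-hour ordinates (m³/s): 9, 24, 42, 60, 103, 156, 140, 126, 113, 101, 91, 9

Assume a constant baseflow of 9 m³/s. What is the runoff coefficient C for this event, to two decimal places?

C ≈ 0.67

ΣQ_DR = 866.0 m³/s; V = ΣQ_DR·Δt = 6.235 × 10^6 m³.
Runoff depth d = V / A = 55.67 mm.
C = d / P = 55.67 / 83.1 = 0.67.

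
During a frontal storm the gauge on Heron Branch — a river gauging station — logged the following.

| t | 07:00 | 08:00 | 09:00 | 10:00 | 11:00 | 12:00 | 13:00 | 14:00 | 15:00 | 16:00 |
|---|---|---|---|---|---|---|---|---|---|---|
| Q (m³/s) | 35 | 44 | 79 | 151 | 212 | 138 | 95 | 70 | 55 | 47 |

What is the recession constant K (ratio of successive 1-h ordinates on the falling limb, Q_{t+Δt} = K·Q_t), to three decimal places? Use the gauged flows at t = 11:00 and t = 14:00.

K ≈ 0.691

Using the recession-limb readings at t = 11:00 and t = 14:00: Q falls from 212 to 70 m³/s over 3 intervals.
K = (Q₂/Q₁)^(1/3) = (70/212)^(1/3) = 0.691.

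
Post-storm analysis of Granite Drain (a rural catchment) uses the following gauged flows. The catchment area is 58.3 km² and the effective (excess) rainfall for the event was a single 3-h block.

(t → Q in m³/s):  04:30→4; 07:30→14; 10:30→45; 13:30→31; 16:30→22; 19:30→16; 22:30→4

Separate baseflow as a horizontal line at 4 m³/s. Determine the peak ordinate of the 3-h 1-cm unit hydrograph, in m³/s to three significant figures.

Direct runoff: 0.0, 10.0, 41.0, 27.0, 18.0, 12.0, 0.0 m³/s; ΣQ_DR = 108.0 m³/s, peak = 41.0 m³/s.
Runoff depth d = ΣQ_DR·Δt / A = 108.0 × 10800 / (58.3 km²) = 20.01 mm.
The 1-cm UH is the DRH scaled by (10 mm)/d, so U_p = 41.0 × 10/20.01 = 20.5 m³/s.

U_p ≈ 20.5 m³/s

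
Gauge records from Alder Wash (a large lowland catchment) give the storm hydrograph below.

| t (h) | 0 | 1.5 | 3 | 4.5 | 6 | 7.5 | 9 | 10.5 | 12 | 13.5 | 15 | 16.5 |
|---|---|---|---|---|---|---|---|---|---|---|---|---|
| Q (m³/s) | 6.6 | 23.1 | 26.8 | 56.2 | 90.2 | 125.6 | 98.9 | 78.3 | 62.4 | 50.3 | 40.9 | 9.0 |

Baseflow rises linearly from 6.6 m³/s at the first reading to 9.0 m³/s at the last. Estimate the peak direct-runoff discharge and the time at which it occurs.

Q_p = 117.91 m³/s at t = 7.5 h

Subtracting baseflow gives direct-runoff ordinates: 0.00, 16.28, 19.76, 48.95, 82.73, 117.91, 90.99, 70.17, 54.05, 41.74, 32.12, 0.00 m³/s.
The maximum is 117.91 m³/s, occurring at the reading for t = 7.5 h.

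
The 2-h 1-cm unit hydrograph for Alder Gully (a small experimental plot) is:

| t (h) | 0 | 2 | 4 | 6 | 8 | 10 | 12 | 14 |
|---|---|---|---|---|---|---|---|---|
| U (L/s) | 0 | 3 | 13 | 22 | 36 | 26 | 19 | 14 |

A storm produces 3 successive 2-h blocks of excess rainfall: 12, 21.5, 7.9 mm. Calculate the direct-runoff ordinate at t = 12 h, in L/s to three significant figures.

By discrete convolution, Q_j = Σ (P_i / 10 mm) · U_{j−i}.
At t = 12 h (j=6): Q = (12/10)·19 + (21.5/10)·26 + (7.9/10)·36 = 107 L/s.

Q ≈ 107 L/s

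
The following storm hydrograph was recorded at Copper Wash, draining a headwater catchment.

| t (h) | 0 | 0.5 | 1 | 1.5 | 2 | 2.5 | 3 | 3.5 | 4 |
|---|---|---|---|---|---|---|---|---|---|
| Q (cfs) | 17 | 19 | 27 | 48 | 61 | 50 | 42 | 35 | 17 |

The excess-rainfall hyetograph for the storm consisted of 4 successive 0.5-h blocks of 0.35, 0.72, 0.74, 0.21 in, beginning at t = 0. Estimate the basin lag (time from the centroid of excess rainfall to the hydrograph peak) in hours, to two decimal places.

Centroid of excess rainfall: t_c = Σ P_i·t̄_i / ΣP_i = 0.9505 h (block centres at 0.25, 0.75, 1.25, 1.75 h).
Hydrograph peak occurs at t = 2 h, so basin lag t_L = 2 − 0.9505 = 1.05 h.

t_L ≈ 1.05 h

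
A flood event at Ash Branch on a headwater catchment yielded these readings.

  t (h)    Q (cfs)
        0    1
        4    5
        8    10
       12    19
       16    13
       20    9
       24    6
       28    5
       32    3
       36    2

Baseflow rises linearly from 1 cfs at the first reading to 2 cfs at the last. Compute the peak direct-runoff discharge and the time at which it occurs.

Subtracting baseflow gives direct-runoff ordinates: 0.00, 3.89, 8.78, 17.67, 11.56, 7.44, 4.33, 3.22, 1.11, 0.00 cfs.
The maximum is 17.67 cfs, occurring at the reading for t = 12 h.

Q_p = 17.67 cfs at t = 12 h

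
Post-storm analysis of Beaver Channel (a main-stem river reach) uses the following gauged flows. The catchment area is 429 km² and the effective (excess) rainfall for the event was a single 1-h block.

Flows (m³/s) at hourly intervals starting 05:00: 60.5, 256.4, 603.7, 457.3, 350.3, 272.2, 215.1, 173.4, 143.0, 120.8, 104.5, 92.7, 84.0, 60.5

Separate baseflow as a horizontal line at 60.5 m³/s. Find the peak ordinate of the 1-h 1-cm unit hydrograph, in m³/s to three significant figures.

Direct runoff: 0.0, 195.9, 543.2, 396.8, 289.8, 211.7, 154.6, 112.9, 82.5, 60.3, 44.0, 32.2, 23.5, 0.0 m³/s; ΣQ_DR = 2147 m³/s, peak = 543.2 m³/s.
Runoff depth d = ΣQ_DR·Δt / A = 2147 × 3600 / (429 km²) = 18.02 mm.
The 1-cm UH is the DRH scaled by (10 mm)/d, so U_p = 543.2 × 10/18.02 = 301 m³/s.

U_p ≈ 301 m³/s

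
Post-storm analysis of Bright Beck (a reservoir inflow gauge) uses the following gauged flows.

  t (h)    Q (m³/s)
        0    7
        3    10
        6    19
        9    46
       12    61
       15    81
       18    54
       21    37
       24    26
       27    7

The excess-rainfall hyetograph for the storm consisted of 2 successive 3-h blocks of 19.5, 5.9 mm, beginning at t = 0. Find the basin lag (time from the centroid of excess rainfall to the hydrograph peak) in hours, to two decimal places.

Centroid of excess rainfall: t_c = Σ P_i·t̄_i / ΣP_i = 2.1969 h (block centres at 1.5, 4.5 h).
Hydrograph peak occurs at t = 15 h, so basin lag t_L = 15 − 2.1969 = 12.80 h.

t_L ≈ 12.80 h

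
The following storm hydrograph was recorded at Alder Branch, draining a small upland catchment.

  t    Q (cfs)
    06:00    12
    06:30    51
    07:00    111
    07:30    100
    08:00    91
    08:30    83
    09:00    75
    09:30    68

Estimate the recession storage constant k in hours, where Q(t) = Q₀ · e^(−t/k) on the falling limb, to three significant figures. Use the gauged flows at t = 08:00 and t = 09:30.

On the falling limb, Q drops from 91 to 68 cfs between t = 08:00 and t = 09:30 (Δt = 1.5 h).
k = −Δt / ln(Q₂/Q₁) = −1.5 / ln(68/91) = 5.15 h.

k ≈ 5.15 h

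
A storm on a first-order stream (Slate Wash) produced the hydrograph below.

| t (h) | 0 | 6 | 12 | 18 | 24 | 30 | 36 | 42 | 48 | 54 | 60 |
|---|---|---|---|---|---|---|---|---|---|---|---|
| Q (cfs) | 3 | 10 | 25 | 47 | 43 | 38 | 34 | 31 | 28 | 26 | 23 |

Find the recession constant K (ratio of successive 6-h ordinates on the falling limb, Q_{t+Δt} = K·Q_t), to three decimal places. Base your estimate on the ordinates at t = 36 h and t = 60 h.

Using the recession-limb readings at t = 36 h and t = 60 h: Q falls from 34 to 23 cfs over 4 intervals.
K = (Q₂/Q₁)^(1/4) = (23/34)^(1/4) = 0.907.

K ≈ 0.907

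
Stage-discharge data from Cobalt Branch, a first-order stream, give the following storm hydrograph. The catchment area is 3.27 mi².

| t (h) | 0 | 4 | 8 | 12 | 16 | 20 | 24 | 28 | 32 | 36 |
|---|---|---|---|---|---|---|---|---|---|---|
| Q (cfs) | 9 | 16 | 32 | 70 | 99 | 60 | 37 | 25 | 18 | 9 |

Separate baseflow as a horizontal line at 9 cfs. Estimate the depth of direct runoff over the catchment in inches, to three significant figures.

d ≈ 0.540 in

Direct runoff: 0.0, 7.0, 23.0, 61.0, 90.0, 51.0, 28.0, 16.0, 9.0, 0.0 cfs; ΣQ_DR = 285.0 cfs.
V = ΣQ_DR · Δt = 285.0 × 14400 s = 4.104 × 10^6 ft³.
Over A = 3.27 mi², depth = V / A = 0.540 in.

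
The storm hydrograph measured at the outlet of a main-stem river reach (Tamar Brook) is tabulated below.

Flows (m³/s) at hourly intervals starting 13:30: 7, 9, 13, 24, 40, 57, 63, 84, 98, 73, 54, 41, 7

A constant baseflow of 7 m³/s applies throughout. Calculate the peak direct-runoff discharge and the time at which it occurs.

Subtracting baseflow gives direct-runoff ordinates: 0.0, 2.0, 6.0, 17.0, 33.0, 50.0, 56.0, 77.0, 91.0, 66.0, 47.0, 34.0, 0.0 m³/s.
The maximum is 91.0 m³/s, occurring at the reading for t = 21:30.

Q_p = 91.0 m³/s at t = 21:30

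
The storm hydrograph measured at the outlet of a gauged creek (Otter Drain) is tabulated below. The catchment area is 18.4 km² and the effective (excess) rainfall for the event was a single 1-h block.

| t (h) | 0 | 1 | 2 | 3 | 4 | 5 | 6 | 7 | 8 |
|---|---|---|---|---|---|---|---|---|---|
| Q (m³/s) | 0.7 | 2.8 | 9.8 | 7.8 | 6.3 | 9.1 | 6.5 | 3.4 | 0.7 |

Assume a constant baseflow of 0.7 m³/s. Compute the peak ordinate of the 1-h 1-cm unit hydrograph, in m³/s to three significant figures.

U_p ≈ 11.4 m³/s

Direct runoff: 0.0, 2.1, 9.1, 7.1, 5.6, 8.4, 5.8, 2.7, 0.0 m³/s; ΣQ_DR = 40.80 m³/s, peak = 9.1 m³/s.
Runoff depth d = ΣQ_DR·Δt / A = 40.80 × 3600 / (18.4 km²) = 7.983 mm.
The 1-cm UH is the DRH scaled by (10 mm)/d, so U_p = 9.1 × 10/7.983 = 11.4 m³/s.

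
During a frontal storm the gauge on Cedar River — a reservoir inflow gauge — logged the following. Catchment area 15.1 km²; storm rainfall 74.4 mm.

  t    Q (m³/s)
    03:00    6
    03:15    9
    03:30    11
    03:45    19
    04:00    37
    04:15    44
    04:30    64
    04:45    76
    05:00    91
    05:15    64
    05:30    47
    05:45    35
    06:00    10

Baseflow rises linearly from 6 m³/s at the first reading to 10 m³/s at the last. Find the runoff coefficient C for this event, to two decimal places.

ΣQ_DR = 409.0 m³/s; V = ΣQ_DR·Δt = 3.681 × 10^5 m³.
Runoff depth d = V / A = 24.38 mm.
C = d / P = 24.38 / 74.4 = 0.33.

C ≈ 0.33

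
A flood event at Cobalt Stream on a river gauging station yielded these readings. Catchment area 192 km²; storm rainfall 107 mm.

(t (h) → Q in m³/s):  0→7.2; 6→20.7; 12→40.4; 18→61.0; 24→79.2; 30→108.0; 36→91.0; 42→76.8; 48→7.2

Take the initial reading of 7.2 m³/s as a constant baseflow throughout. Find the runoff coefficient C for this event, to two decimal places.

ΣQ_DR = 426.7 m³/s; V = ΣQ_DR·Δt = 9.217 × 10^6 m³.
Runoff depth d = V / A = 48.00 mm.
C = d / P = 48.00 / 107 = 0.45.

C ≈ 0.45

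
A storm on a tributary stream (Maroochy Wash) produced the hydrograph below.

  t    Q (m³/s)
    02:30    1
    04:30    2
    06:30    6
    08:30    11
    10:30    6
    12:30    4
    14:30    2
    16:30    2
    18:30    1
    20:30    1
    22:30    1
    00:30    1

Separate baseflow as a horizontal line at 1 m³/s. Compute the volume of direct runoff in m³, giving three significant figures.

V ≈ 1.87 × 10^5 m³

Direct-runoff ordinates (Q − Q_b): 0.0, 1.0, 5.0, 10.0, 5.0, 3.0, 1.0, 1.0, 0.0, 0.0, 0.0, 0.0 m³/s.
ΣQ_DR = 26.00 m³/s.
With Δt = 2 h = 7200 s, V = ΣQ_DR · Δt = 26.00 × 7200 = 1.87 × 10^5 m³.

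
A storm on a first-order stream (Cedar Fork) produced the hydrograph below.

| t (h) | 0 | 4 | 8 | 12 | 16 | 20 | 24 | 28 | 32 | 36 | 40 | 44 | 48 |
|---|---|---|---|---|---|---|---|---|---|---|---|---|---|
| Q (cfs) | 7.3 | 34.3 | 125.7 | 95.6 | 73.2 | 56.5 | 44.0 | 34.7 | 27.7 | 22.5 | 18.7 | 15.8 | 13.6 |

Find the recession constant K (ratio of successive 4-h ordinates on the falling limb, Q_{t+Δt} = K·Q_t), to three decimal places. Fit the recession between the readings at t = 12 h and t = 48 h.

Using the recession-limb readings at t = 12 h and t = 48 h: Q falls from 95.6 to 13.6 cfs over 9 intervals.
K = (Q₂/Q₁)^(1/9) = (13.6/95.6)^(1/9) = 0.805.

K ≈ 0.805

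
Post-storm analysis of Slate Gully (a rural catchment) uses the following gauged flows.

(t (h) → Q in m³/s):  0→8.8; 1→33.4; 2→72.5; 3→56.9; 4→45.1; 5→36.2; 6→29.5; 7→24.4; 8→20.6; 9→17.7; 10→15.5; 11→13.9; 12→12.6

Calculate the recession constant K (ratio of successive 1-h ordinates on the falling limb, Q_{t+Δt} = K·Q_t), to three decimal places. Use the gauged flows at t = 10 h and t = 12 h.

Using the recession-limb readings at t = 10 h and t = 12 h: Q falls from 15.5 to 12.6 m³/s over 2 intervals.
K = (Q₂/Q₁)^(1/2) = (12.6/15.5)^(1/2) = 0.902.

K ≈ 0.902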